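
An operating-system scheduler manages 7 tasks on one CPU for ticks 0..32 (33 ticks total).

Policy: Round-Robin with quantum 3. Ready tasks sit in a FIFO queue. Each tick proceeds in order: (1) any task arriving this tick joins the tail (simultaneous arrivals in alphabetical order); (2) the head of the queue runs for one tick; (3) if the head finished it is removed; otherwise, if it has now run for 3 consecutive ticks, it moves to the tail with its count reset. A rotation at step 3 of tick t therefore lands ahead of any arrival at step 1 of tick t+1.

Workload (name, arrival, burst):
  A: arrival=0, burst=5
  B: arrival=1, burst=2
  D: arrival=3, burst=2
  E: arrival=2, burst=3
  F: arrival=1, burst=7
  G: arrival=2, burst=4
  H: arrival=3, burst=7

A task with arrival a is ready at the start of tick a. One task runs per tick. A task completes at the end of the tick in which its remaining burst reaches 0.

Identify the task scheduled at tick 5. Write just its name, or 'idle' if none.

running at tick 5 = F

t=0: queue=[A] q_used=0 → run A
t=1: queue=[A,B,F] q_used=1 → run A
t=2: queue=[A,B,F,E,G] q_used=2 → run A
t=3: queue=[B,F,E,G,A,D,H] q_used=0 → run B
t=4: queue=[B,F,E,G,A,D,H] q_used=1 → run B
t=5: queue=[F,E,G,A,D,H] q_used=0 → run F
t=6: queue=[F,E,G,A,D,H] q_used=1 → run F
t=7: queue=[F,E,G,A,D,H] q_used=2 → run F
t=8: queue=[E,G,A,D,H,F] q_used=0 → run E
t=9: queue=[E,G,A,D,H,F] q_used=1 → run E
t=10: queue=[E,G,A,D,H,F] q_used=2 → run E
t=11: queue=[G,A,D,H,F] q_used=0 → run G
t=12: queue=[G,A,D,H,F] q_used=1 → run G
t=13: queue=[G,A,D,H,F] q_used=2 → run G
t=14: queue=[A,D,H,F,G] q_used=0 → run A
t=15: queue=[A,D,H,F,G] q_used=1 → run A
t=16: queue=[D,H,F,G] q_used=0 → run D
t=17: queue=[D,H,F,G] q_used=1 → run D
t=18: queue=[H,F,G] q_used=0 → run H
t=19: queue=[H,F,G] q_used=1 → run H
t=20: queue=[H,F,G] q_used=2 → run H
t=21: queue=[F,G,H] q_used=0 → run F
t=22: queue=[F,G,H] q_used=1 → run F
t=23: queue=[F,G,H] q_used=2 → run F
t=24: queue=[G,H,F] q_used=0 → run G
t=25: queue=[H,F] q_used=0 → run H
t=26: queue=[H,F] q_used=1 → run H
t=27: queue=[H,F] q_used=2 → run H
t=28: queue=[F,H] q_used=0 → run F
t=29: queue=[H] q_used=0 → run H
t=30: (idle)
t=31: (idle)
t=32: (idle)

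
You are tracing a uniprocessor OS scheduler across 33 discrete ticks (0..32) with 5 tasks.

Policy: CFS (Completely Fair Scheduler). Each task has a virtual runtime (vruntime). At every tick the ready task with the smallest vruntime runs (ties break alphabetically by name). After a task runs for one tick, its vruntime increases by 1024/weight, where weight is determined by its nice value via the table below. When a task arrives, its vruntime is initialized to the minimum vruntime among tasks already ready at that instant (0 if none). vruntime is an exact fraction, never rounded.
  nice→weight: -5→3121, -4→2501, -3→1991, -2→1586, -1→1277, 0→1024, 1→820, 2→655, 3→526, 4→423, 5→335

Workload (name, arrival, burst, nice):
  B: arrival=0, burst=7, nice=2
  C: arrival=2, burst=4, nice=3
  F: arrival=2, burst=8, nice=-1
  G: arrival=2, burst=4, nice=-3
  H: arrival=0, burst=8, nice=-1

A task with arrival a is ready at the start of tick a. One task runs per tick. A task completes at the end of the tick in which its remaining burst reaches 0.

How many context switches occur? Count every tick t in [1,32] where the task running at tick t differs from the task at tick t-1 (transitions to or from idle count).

context switches = 29

t=0: vr[B=0 H=0] → run B
t=1: vr[B=1024/655 H=0] → run H
t=2: vr[B=1024/655 C=1024/1277 F=1024/1277 G=1024/1277 H=1024/1277] → run C
t=3: vr[B=1024/655 C=923136/335851 F=1024/1277 G=1024/1277 H=1024/1277] → run F
t=4: vr[B=1024/655 C=923136/335851 F=2048/1277 G=1024/1277 H=1024/1277] → run G
t=5: vr[B=1024/655 C=923136/335851 F=2048/1277 G=3346432/2542507 H=1024/1277] → run H
t=6: vr[B=1024/655 C=923136/335851 F=2048/1277 G=3346432/2542507 H=2048/1277] → run G
t=7: vr[B=1024/655 C=923136/335851 F=2048/1277 G=4654080/2542507 H=2048/1277] → run B
t=8: vr[B=2048/655 C=923136/335851 F=2048/1277 G=4654080/2542507 H=2048/1277] → run F
t=9: vr[B=2048/655 C=923136/335851 F=3072/1277 G=4654080/2542507 H=2048/1277] → run H
t=10: vr[B=2048/655 C=923136/335851 F=3072/1277 G=4654080/2542507 H=3072/1277] → run G
t=11: vr[B=2048/655 C=923136/335851 F=3072/1277 G=5961728/2542507 H=3072/1277] → run G
t=12: vr[B=2048/655 C=923136/335851 F=3072/1277 H=3072/1277] → run F
t=13: vr[B=2048/655 C=923136/335851 F=4096/1277 H=3072/1277] → run H
t=14: vr[B=2048/655 C=923136/335851 F=4096/1277 H=4096/1277] → run C
t=15: vr[B=2048/655 C=1576960/335851 F=4096/1277 H=4096/1277] → run B
t=16: vr[B=3072/655 C=1576960/335851 F=4096/1277 H=4096/1277] → run F
t=17: vr[B=3072/655 C=1576960/335851 F=5120/1277 H=4096/1277] → run H
t=18: vr[B=3072/655 C=1576960/335851 F=5120/1277 H=5120/1277] → run F
t=19: vr[B=3072/655 C=1576960/335851 F=6144/1277 H=5120/1277] → run H
t=20: vr[B=3072/655 C=1576960/335851 F=6144/1277 H=6144/1277] → run B
t=21: vr[B=4096/655 C=1576960/335851 F=6144/1277 H=6144/1277] → run C
t=22: vr[B=4096/655 C=2230784/335851 F=6144/1277 H=6144/1277] → run F
t=23: vr[B=4096/655 C=2230784/335851 F=7168/1277 H=6144/1277] → run H
t=24: vr[B=4096/655 C=2230784/335851 F=7168/1277 H=7168/1277] → run F
t=25: vr[B=4096/655 C=2230784/335851 F=8192/1277 H=7168/1277] → run H
t=26: vr[B=4096/655 C=2230784/335851 F=8192/1277] → run B
t=27: vr[B=1024/131 C=2230784/335851 F=8192/1277] → run F
t=28: vr[B=1024/131 C=2230784/335851] → run C
t=29: vr[B=1024/131] → run B
t=30: vr[B=6144/655] → run B
t=31: (idle)
t=32: (idle)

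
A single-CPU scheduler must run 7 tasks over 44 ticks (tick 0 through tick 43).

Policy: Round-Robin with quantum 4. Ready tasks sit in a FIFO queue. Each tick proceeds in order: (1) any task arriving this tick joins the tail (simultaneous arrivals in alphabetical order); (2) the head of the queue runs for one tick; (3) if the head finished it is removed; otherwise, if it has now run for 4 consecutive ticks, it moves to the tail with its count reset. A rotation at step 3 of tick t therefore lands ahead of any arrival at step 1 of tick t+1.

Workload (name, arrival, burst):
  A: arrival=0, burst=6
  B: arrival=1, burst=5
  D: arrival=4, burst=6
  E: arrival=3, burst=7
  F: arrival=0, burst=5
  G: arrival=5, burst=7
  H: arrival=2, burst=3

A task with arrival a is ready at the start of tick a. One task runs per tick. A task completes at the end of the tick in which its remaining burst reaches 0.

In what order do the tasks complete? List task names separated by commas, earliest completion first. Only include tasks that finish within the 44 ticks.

t=0: queue=[A,F] q_used=0 → run A
t=1: queue=[A,F,B] q_used=1 → run A
t=2: queue=[A,F,B,H] q_used=2 → run A
t=3: queue=[A,F,B,H,E] q_used=3 → run A
t=4: queue=[F,B,H,E,A,D] q_used=0 → run F
t=5: queue=[F,B,H,E,A,D,G] q_used=1 → run F
t=6: queue=[F,B,H,E,A,D,G] q_used=2 → run F
t=7: queue=[F,B,H,E,A,D,G] q_used=3 → run F
t=8: queue=[B,H,E,A,D,G,F] q_used=0 → run B
t=9: queue=[B,H,E,A,D,G,F] q_used=1 → run B
t=10: queue=[B,H,E,A,D,G,F] q_used=2 → run B
t=11: queue=[B,H,E,A,D,G,F] q_used=3 → run B
t=12: queue=[H,E,A,D,G,F,B] q_used=0 → run H
t=13: queue=[H,E,A,D,G,F,B] q_used=1 → run H
t=14: queue=[H,E,A,D,G,F,B] q_used=2 → run H
t=15: queue=[E,A,D,G,F,B] q_used=0 → run E
t=16: queue=[E,A,D,G,F,B] q_used=1 → run E
t=17: queue=[E,A,D,G,F,B] q_used=2 → run E
t=18: queue=[E,A,D,G,F,B] q_used=3 → run E
t=19: queue=[A,D,G,F,B,E] q_used=0 → run A
t=20: queue=[A,D,G,F,B,E] q_used=1 → run A
t=21: queue=[D,G,F,B,E] q_used=0 → run D
t=22: queue=[D,G,F,B,E] q_used=1 → run D
t=23: queue=[D,G,F,B,E] q_used=2 → run D
t=24: queue=[D,G,F,B,E] q_used=3 → run D
t=25: queue=[G,F,B,E,D] q_used=0 → run G
t=26: queue=[G,F,B,E,D] q_used=1 → run G
t=27: queue=[G,F,B,E,D] q_used=2 → run G
t=28: queue=[G,F,B,E,D] q_used=3 → run G
t=29: queue=[F,B,E,D,G] q_used=0 → run F
t=30: queue=[B,E,D,G] q_used=0 → run B
t=31: queue=[E,D,G] q_used=0 → run E
t=32: queue=[E,D,G] q_used=1 → run E
t=33: queue=[E,D,G] q_used=2 → run E
t=34: queue=[D,G] q_used=0 → run D
t=35: queue=[D,G] q_used=1 → run D
t=36: queue=[G] q_used=0 → run G
t=37: queue=[G] q_used=1 → run G
t=38: queue=[G] q_used=2 → run G
t=39: (idle)
t=40: (idle)
t=41: (idle)
t=42: (idle)
t=43: (idle)

completion order = H, A, F, B, E, D, G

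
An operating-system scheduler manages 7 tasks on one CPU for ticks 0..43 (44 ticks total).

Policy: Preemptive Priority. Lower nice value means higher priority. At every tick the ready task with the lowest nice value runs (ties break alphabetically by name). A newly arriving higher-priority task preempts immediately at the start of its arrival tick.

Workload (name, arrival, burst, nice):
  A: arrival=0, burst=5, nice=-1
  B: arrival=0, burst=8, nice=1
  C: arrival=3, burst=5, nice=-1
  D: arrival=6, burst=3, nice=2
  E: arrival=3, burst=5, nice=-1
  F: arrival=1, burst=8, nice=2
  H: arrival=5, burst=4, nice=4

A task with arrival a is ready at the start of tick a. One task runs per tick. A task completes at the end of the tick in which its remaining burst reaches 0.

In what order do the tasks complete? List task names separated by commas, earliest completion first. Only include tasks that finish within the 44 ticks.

t=0: ready={A,B} → run A
t=1: ready={A,B,F} → run A
t=2: ready={A,B,F} → run A
t=3: ready={A,B,C,E,F} → run A
t=4: ready={A,B,C,E,F} → run A
t=5: ready={B,C,E,F,H} → run C
t=6: ready={B,C,D,E,F,H} → run C
t=7: ready={B,C,D,E,F,H} → run C
t=8: ready={B,C,D,E,F,H} → run C
t=9: ready={B,C,D,E,F,H} → run C
t=10: ready={B,D,E,F,H} → run E
t=11: ready={B,D,E,F,H} → run E
t=12: ready={B,D,E,F,H} → run E
t=13: ready={B,D,E,F,H} → run E
t=14: ready={B,D,E,F,H} → run E
t=15: ready={B,D,F,H} → run B
t=16: ready={B,D,F,H} → run B
t=17: ready={B,D,F,H} → run B
t=18: ready={B,D,F,H} → run B
t=19: ready={B,D,F,H} → run B
t=20: ready={B,D,F,H} → run B
t=21: ready={B,D,F,H} → run B
t=22: ready={B,D,F,H} → run B
t=23: ready={D,F,H} → run D
t=24: ready={D,F,H} → run D
t=25: ready={D,F,H} → run D
t=26: ready={F,H} → run F
t=27: ready={F,H} → run F
t=28: ready={F,H} → run F
t=29: ready={F,H} → run F
t=30: ready={F,H} → run F
t=31: ready={F,H} → run F
t=32: ready={F,H} → run F
t=33: ready={F,H} → run F
t=34: ready={H} → run H
t=35: ready={H} → run H
t=36: ready={H} → run H
t=37: ready={H} → run H
t=38: (idle)
t=39: (idle)
t=40: (idle)
t=41: (idle)
t=42: (idle)
t=43: (idle)

completion order = A, C, E, B, D, F, H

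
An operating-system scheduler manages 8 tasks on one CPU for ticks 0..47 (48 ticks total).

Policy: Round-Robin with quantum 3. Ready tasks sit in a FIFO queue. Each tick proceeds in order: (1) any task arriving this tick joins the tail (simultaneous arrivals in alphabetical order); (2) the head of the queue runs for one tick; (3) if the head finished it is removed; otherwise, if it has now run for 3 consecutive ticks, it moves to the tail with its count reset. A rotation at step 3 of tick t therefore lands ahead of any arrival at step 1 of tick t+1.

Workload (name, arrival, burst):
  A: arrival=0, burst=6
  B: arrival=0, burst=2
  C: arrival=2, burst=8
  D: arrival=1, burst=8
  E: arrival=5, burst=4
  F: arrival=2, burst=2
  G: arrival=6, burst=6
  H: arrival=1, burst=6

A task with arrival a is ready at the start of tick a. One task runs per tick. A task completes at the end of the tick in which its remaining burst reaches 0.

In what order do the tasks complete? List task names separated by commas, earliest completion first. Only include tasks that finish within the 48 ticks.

completion order = B, F, A, H, E, G, D, C

t=0: queue=[A,B] q_used=0 → run A
t=1: queue=[A,B,D,H] q_used=1 → run A
t=2: queue=[A,B,D,H,C,F] q_used=2 → run A
t=3: queue=[B,D,H,C,F,A] q_used=0 → run B
t=4: queue=[B,D,H,C,F,A] q_used=1 → run B
t=5: queue=[D,H,C,F,A,E] q_used=0 → run D
t=6: queue=[D,H,C,F,A,E,G] q_used=1 → run D
t=7: queue=[D,H,C,F,A,E,G] q_used=2 → run D
t=8: queue=[H,C,F,A,E,G,D] q_used=0 → run H
t=9: queue=[H,C,F,A,E,G,D] q_used=1 → run H
t=10: queue=[H,C,F,A,E,G,D] q_used=2 → run H
t=11: queue=[C,F,A,E,G,D,H] q_used=0 → run C
t=12: queue=[C,F,A,E,G,D,H] q_used=1 → run C
t=13: queue=[C,F,A,E,G,D,H] q_used=2 → run C
t=14: queue=[F,A,E,G,D,H,C] q_used=0 → run F
t=15: queue=[F,A,E,G,D,H,C] q_used=1 → run F
t=16: queue=[A,E,G,D,H,C] q_used=0 → run A
t=17: queue=[A,E,G,D,H,C] q_used=1 → run A
t=18: queue=[A,E,G,D,H,C] q_used=2 → run A
t=19: queue=[E,G,D,H,C] q_used=0 → run E
t=20: queue=[E,G,D,H,C] q_used=1 → run E
t=21: queue=[E,G,D,H,C] q_used=2 → run E
t=22: queue=[G,D,H,C,E] q_used=0 → run G
t=23: queue=[G,D,H,C,E] q_used=1 → run G
t=24: queue=[G,D,H,C,E] q_used=2 → run G
t=25: queue=[D,H,C,E,G] q_used=0 → run D
t=26: queue=[D,H,C,E,G] q_used=1 → run D
t=27: queue=[D,H,C,E,G] q_used=2 → run D
t=28: queue=[H,C,E,G,D] q_used=0 → run H
t=29: queue=[H,C,E,G,D] q_used=1 → run H
t=30: queue=[H,C,E,G,D] q_used=2 → run H
t=31: queue=[C,E,G,D] q_used=0 → run C
t=32: queue=[C,E,G,D] q_used=1 → run C
t=33: queue=[C,E,G,D] q_used=2 → run C
t=34: queue=[E,G,D,C] q_used=0 → run E
t=35: queue=[G,D,C] q_used=0 → run G
t=36: queue=[G,D,C] q_used=1 → run G
t=37: queue=[G,D,C] q_used=2 → run G
t=38: queue=[D,C] q_used=0 → run D
t=39: queue=[D,C] q_used=1 → run D
t=40: queue=[C] q_used=0 → run C
t=41: queue=[C] q_used=1 → run C
t=42: (idle)
t=43: (idle)
t=44: (idle)
t=45: (idle)
t=46: (idle)
t=47: (idle)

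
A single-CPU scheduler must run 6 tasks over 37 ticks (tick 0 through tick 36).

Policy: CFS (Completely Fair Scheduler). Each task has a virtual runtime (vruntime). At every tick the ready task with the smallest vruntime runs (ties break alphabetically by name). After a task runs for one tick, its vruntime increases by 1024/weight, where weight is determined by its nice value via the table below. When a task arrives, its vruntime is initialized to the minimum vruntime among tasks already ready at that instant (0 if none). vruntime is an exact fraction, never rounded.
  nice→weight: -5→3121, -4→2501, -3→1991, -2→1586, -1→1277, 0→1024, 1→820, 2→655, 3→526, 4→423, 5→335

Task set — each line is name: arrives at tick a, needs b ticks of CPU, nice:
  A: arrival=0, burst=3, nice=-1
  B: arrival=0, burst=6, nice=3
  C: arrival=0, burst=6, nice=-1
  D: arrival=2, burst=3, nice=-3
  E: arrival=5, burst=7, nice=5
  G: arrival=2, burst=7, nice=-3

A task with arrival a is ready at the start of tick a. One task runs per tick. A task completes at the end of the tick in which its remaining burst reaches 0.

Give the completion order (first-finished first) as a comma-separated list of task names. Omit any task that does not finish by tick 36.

t=0: vr[A=0 B=0 C=0] → run A
t=1: vr[A=1024/1277 B=0 C=0] → run B
t=2: vr[A=1024/1277 B=512/263 C=0 D=0 G=0] → run C
t=3: vr[A=1024/1277 B=512/263 C=1024/1277 D=0 G=0] → run D
t=4: vr[A=1024/1277 B=512/263 C=1024/1277 D=1024/1991 G=0] → run G
t=5: vr[A=1024/1277 B=512/263 C=1024/1277 D=1024/1991 E=1024/1991 G=1024/1991] → run D
t=6: vr[A=1024/1277 B=512/263 C=1024/1277 D=2048/1991 E=1024/1991 G=1024/1991] → run E
t=7: vr[A=1024/1277 B=512/263 C=1024/1277 D=2048/1991 E=2381824/666985 G=1024/1991] → run G
t=8: vr[A=1024/1277 B=512/263 C=1024/1277 D=2048/1991 E=2381824/666985 G=2048/1991] → run A
t=9: vr[A=2048/1277 B=512/263 C=1024/1277 D=2048/1991 E=2381824/666985 G=2048/1991] → run C
t=10: vr[A=2048/1277 B=512/263 C=2048/1277 D=2048/1991 E=2381824/666985 G=2048/1991] → run D
t=11: vr[A=2048/1277 B=512/263 C=2048/1277 E=2381824/666985 G=2048/1991] → run G
t=12: vr[A=2048/1277 B=512/263 C=2048/1277 E=2381824/666985 G=3072/1991] → run G
t=13: vr[A=2048/1277 B=512/263 C=2048/1277 E=2381824/666985 G=4096/1991] → run A
t=14: vr[B=512/263 C=2048/1277 E=2381824/666985 G=4096/1991] → run C
t=15: vr[B=512/263 C=3072/1277 E=2381824/666985 G=4096/1991] → run B
t=16: vr[B=1024/263 C=3072/1277 E=2381824/666985 G=4096/1991] → run G
t=17: vr[B=1024/263 C=3072/1277 E=2381824/666985 G=5120/1991] → run C
t=18: vr[B=1024/263 C=4096/1277 E=2381824/666985 G=5120/1991] → run G
t=19: vr[B=1024/263 C=4096/1277 E=2381824/666985 G=6144/1991] → run G
t=20: vr[B=1024/263 C=4096/1277 E=2381824/666985] → run C
t=21: vr[B=1024/263 C=5120/1277 E=2381824/666985] → run E
t=22: vr[B=1024/263 C=5120/1277 E=4420608/666985] → run B
t=23: vr[B=1536/263 C=5120/1277 E=4420608/666985] → run C
t=24: vr[B=1536/263 E=4420608/666985] → run B
t=25: vr[B=2048/263 E=4420608/666985] → run E
t=26: vr[B=2048/263 E=6459392/666985] → run B
t=27: vr[B=2560/263 E=6459392/666985] → run E
t=28: vr[B=2560/263 E=8498176/666985] → run B
t=29: vr[E=8498176/666985] → run E
t=30: vr[E=2107392/133397] → run E
t=31: vr[E=12575744/666985] → run E
t=32: (idle)
t=33: (idle)
t=34: (idle)
t=35: (idle)
t=36: (idle)

completion order = D, A, G, C, B, E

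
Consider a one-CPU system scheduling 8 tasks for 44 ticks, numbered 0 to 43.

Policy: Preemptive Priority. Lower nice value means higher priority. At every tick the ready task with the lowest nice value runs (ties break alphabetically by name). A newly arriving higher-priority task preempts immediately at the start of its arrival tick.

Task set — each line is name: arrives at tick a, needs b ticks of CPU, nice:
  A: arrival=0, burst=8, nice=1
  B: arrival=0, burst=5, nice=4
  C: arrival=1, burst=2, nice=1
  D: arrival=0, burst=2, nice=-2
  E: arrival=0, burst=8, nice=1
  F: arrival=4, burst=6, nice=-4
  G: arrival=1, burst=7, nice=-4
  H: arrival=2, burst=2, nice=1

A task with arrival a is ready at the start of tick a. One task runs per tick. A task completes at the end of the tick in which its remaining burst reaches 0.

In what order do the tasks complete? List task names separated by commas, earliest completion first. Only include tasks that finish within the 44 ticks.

completion order = F, G, D, A, C, E, H, B

t=0: ready={A,B,D,E} → run D
t=1: ready={A,B,C,D,E,G} → run G
t=2: ready={A,B,C,D,E,G,H} → run G
t=3: ready={A,B,C,D,E,G,H} → run G
t=4: ready={A,B,C,D,E,F,G,H} → run F
t=5: ready={A,B,C,D,E,F,G,H} → run F
t=6: ready={A,B,C,D,E,F,G,H} → run F
t=7: ready={A,B,C,D,E,F,G,H} → run F
t=8: ready={A,B,C,D,E,F,G,H} → run F
t=9: ready={A,B,C,D,E,F,G,H} → run F
t=10: ready={A,B,C,D,E,G,H} → run G
t=11: ready={A,B,C,D,E,G,H} → run G
t=12: ready={A,B,C,D,E,G,H} → run G
t=13: ready={A,B,C,D,E,G,H} → run G
t=14: ready={A,B,C,D,E,H} → run D
t=15: ready={A,B,C,E,H} → run A
t=16: ready={A,B,C,E,H} → run A
t=17: ready={A,B,C,E,H} → run A
t=18: ready={A,B,C,E,H} → run A
t=19: ready={A,B,C,E,H} → run A
t=20: ready={A,B,C,E,H} → run A
t=21: ready={A,B,C,E,H} → run A
t=22: ready={A,B,C,E,H} → run A
t=23: ready={B,C,E,H} → run C
t=24: ready={B,C,E,H} → run C
t=25: ready={B,E,H} → run E
t=26: ready={B,E,H} → run E
t=27: ready={B,E,H} → run E
t=28: ready={B,E,H} → run E
t=29: ready={B,E,H} → run E
t=30: ready={B,E,H} → run E
t=31: ready={B,E,H} → run E
t=32: ready={B,E,H} → run E
t=33: ready={B,H} → run H
t=34: ready={B,H} → run H
t=35: ready={B} → run B
t=36: ready={B} → run B
t=37: ready={B} → run B
t=38: ready={B} → run B
t=39: ready={B} → run B
t=40: (idle)
t=41: (idle)
t=42: (idle)
t=43: (idle)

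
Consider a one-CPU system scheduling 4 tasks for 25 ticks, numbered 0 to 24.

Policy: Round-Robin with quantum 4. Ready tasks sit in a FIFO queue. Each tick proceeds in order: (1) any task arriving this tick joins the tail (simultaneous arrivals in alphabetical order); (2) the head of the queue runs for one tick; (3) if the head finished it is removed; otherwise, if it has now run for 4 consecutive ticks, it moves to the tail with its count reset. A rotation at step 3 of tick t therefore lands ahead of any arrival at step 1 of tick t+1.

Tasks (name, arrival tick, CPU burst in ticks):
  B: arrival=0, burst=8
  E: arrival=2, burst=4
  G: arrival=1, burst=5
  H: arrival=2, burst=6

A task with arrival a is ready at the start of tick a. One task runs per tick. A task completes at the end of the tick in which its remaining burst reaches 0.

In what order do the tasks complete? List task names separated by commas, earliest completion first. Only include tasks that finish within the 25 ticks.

t=0: queue=[B] q_used=0 → run B
t=1: queue=[B,G] q_used=1 → run B
t=2: queue=[B,G,E,H] q_used=2 → run B
t=3: queue=[B,G,E,H] q_used=3 → run B
t=4: queue=[G,E,H,B] q_used=0 → run G
t=5: queue=[G,E,H,B] q_used=1 → run G
t=6: queue=[G,E,H,B] q_used=2 → run G
t=7: queue=[G,E,H,B] q_used=3 → run G
t=8: queue=[E,H,B,G] q_used=0 → run E
t=9: queue=[E,H,B,G] q_used=1 → run E
t=10: queue=[E,H,B,G] q_used=2 → run E
t=11: queue=[E,H,B,G] q_used=3 → run E
t=12: queue=[H,B,G] q_used=0 → run H
t=13: queue=[H,B,G] q_used=1 → run H
t=14: queue=[H,B,G] q_used=2 → run H
t=15: queue=[H,B,G] q_used=3 → run H
t=16: queue=[B,G,H] q_used=0 → run B
t=17: queue=[B,G,H] q_used=1 → run B
t=18: queue=[B,G,H] q_used=2 → run B
t=19: queue=[B,G,H] q_used=3 → run B
t=20: queue=[G,H] q_used=0 → run G
t=21: queue=[H] q_used=0 → run H
t=22: queue=[H] q_used=1 → run H
t=23: (idle)
t=24: (idle)

completion order = E, B, G, H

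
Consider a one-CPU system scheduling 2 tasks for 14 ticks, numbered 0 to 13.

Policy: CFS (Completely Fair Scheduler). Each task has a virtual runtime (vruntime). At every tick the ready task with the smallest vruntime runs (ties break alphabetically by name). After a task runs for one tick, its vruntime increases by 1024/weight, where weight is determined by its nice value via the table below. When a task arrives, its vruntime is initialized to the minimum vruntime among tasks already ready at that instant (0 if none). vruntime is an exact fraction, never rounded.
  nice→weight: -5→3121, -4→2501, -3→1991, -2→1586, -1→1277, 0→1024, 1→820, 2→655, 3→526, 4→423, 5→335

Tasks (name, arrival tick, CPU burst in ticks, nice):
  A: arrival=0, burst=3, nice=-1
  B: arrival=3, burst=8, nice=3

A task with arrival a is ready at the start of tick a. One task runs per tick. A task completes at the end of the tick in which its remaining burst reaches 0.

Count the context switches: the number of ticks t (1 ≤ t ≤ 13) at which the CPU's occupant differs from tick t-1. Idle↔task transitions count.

context switches = 2

t=0: vr[A=0] → run A
t=1: vr[A=1024/1277] → run A
t=2: vr[A=2048/1277] → run A
t=3: vr[B=0] → run B
t=4: vr[B=512/263] → run B
t=5: vr[B=1024/263] → run B
t=6: vr[B=1536/263] → run B
t=7: vr[B=2048/263] → run B
t=8: vr[B=2560/263] → run B
t=9: vr[B=3072/263] → run B
t=10: vr[B=3584/263] → run B
t=11: (idle)
t=12: (idle)
t=13: (idle)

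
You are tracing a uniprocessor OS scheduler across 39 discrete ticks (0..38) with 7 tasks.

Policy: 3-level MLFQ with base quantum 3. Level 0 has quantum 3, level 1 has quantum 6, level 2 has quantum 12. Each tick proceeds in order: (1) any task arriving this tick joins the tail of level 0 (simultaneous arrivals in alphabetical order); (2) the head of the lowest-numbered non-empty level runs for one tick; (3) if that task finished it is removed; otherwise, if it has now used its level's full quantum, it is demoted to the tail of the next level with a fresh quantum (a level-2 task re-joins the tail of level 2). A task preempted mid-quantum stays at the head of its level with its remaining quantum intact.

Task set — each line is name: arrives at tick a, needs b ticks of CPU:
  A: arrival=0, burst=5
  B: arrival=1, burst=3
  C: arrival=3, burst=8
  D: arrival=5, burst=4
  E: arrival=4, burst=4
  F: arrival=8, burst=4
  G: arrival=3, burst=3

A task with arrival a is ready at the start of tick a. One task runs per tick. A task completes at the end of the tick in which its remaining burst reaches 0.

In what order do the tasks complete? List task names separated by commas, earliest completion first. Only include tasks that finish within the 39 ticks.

completion order = B, G, A, C, E, D, F

t=0: L0/L1/L2 = A/-/- → run A
t=1: L0/L1/L2 = AB/-/- → run A
t=2: L0/L1/L2 = AB/-/- → run A
t=3: L0/L1/L2 = BCG/A/- → run B
t=4: L0/L1/L2 = BCGE/A/- → run B
t=5: L0/L1/L2 = BCGED/A/- → run B
t=6: L0/L1/L2 = CGED/A/- → run C
t=7: L0/L1/L2 = CGED/A/- → run C
t=8: L0/L1/L2 = CGEDF/A/- → run C
t=9: L0/L1/L2 = GEDF/AC/- → run G
t=10: L0/L1/L2 = GEDF/AC/- → run G
t=11: L0/L1/L2 = GEDF/AC/- → run G
t=12: L0/L1/L2 = EDF/AC/- → run E
t=13: L0/L1/L2 = EDF/AC/- → run E
t=14: L0/L1/L2 = EDF/AC/- → run E
t=15: L0/L1/L2 = DF/ACE/- → run D
t=16: L0/L1/L2 = DF/ACE/- → run D
t=17: L0/L1/L2 = DF/ACE/- → run D
t=18: L0/L1/L2 = F/ACED/- → run F
t=19: L0/L1/L2 = F/ACED/- → run F
t=20: L0/L1/L2 = F/ACED/- → run F
t=21: L0/L1/L2 = -/ACEDF/- → run A
t=22: L0/L1/L2 = -/ACEDF/- → run A
t=23: L0/L1/L2 = -/CEDF/- → run C
t=24: L0/L1/L2 = -/CEDF/- → run C
t=25: L0/L1/L2 = -/CEDF/- → run C
t=26: L0/L1/L2 = -/CEDF/- → run C
t=27: L0/L1/L2 = -/CEDF/- → run C
t=28: L0/L1/L2 = -/EDF/- → run E
t=29: L0/L1/L2 = -/DF/- → run D
t=30: L0/L1/L2 = -/F/- → run F
t=31: (idle)
t=32: (idle)
t=33: (idle)
t=34: (idle)
t=35: (idle)
t=36: (idle)
t=37: (idle)
t=38: (idle)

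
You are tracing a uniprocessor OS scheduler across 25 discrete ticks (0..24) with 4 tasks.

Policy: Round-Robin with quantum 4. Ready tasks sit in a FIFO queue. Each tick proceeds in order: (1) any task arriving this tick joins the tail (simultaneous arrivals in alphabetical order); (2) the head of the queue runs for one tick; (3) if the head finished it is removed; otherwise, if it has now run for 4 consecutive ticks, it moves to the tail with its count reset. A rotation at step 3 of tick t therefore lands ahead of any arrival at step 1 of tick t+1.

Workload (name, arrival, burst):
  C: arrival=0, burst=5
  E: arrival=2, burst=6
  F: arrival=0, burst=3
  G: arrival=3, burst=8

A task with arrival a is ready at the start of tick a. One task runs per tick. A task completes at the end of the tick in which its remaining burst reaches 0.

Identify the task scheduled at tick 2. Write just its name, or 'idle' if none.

running at tick 2 = C

t=0: queue=[C,F] q_used=0 → run C
t=1: queue=[C,F] q_used=1 → run C
t=2: queue=[C,F,E] q_used=2 → run C
t=3: queue=[C,F,E,G] q_used=3 → run C
t=4: queue=[F,E,G,C] q_used=0 → run F
t=5: queue=[F,E,G,C] q_used=1 → run F
t=6: queue=[F,E,G,C] q_used=2 → run F
t=7: queue=[E,G,C] q_used=0 → run E
t=8: queue=[E,G,C] q_used=1 → run E
t=9: queue=[E,G,C] q_used=2 → run E
t=10: queue=[E,G,C] q_used=3 → run E
t=11: queue=[G,C,E] q_used=0 → run G
t=12: queue=[G,C,E] q_used=1 → run G
t=13: queue=[G,C,E] q_used=2 → run G
t=14: queue=[G,C,E] q_used=3 → run G
t=15: queue=[C,E,G] q_used=0 → run C
t=16: queue=[E,G] q_used=0 → run E
t=17: queue=[E,G] q_used=1 → run E
t=18: queue=[G] q_used=0 → run G
t=19: queue=[G] q_used=1 → run G
t=20: queue=[G] q_used=2 → run G
t=21: queue=[G] q_used=3 → run G
t=22: (idle)
t=23: (idle)
t=24: (idle)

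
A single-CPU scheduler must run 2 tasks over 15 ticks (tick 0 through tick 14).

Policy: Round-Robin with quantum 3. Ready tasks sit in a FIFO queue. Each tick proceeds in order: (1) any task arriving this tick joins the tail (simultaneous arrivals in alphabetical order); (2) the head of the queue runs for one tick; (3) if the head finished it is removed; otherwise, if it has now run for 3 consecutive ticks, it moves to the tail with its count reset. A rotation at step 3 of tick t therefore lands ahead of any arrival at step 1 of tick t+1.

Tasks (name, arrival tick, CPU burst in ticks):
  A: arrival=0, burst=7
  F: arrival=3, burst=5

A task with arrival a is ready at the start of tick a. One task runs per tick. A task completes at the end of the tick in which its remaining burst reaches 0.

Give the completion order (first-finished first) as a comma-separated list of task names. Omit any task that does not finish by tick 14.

t=0: queue=[A] q_used=0 → run A
t=1: queue=[A] q_used=1 → run A
t=2: queue=[A] q_used=2 → run A
t=3: queue=[A,F] q_used=0 → run A
t=4: queue=[A,F] q_used=1 → run A
t=5: queue=[A,F] q_used=2 → run A
t=6: queue=[F,A] q_used=0 → run F
t=7: queue=[F,A] q_used=1 → run F
t=8: queue=[F,A] q_used=2 → run F
t=9: queue=[A,F] q_used=0 → run A
t=10: queue=[F] q_used=0 → run F
t=11: queue=[F] q_used=1 → run F
t=12: (idle)
t=13: (idle)
t=14: (idle)

completion order = A, F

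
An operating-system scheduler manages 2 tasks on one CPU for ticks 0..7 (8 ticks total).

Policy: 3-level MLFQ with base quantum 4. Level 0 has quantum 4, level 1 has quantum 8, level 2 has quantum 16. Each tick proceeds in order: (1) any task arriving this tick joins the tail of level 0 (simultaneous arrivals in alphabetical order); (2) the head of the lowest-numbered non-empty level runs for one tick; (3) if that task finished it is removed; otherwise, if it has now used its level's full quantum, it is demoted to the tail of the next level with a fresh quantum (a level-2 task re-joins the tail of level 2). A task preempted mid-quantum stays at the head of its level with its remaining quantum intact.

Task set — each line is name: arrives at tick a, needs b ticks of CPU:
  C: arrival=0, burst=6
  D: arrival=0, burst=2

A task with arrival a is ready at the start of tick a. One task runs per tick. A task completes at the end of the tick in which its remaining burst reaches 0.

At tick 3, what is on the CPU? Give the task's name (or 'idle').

running at tick 3 = C

t=0: L0/L1/L2 = CD/-/- → run C
t=1: L0/L1/L2 = CD/-/- → run C
t=2: L0/L1/L2 = CD/-/- → run C
t=3: L0/L1/L2 = CD/-/- → run C
t=4: L0/L1/L2 = D/C/- → run D
t=5: L0/L1/L2 = D/C/- → run D
t=6: L0/L1/L2 = -/C/- → run C
t=7: L0/L1/L2 = -/C/- → run C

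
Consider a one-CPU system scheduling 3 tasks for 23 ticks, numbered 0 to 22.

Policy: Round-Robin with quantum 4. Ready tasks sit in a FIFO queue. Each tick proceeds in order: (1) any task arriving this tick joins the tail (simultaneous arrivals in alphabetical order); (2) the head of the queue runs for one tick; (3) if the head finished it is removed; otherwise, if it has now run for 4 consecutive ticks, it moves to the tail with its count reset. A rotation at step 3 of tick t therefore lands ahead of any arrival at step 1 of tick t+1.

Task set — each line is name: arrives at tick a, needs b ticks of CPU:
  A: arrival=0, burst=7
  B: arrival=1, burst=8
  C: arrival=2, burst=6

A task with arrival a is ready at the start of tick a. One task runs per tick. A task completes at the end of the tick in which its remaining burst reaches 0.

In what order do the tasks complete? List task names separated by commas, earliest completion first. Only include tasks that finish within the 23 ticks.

t=0: queue=[A] q_used=0 → run A
t=1: queue=[A,B] q_used=1 → run A
t=2: queue=[A,B,C] q_used=2 → run A
t=3: queue=[A,B,C] q_used=3 → run A
t=4: queue=[B,C,A] q_used=0 → run B
t=5: queue=[B,C,A] q_used=1 → run B
t=6: queue=[B,C,A] q_used=2 → run B
t=7: queue=[B,C,A] q_used=3 → run B
t=8: queue=[C,A,B] q_used=0 → run C
t=9: queue=[C,A,B] q_used=1 → run C
t=10: queue=[C,A,B] q_used=2 → run C
t=11: queue=[C,A,B] q_used=3 → run C
t=12: queue=[A,B,C] q_used=0 → run A
t=13: queue=[A,B,C] q_used=1 → run A
t=14: queue=[A,B,C] q_used=2 → run A
t=15: queue=[B,C] q_used=0 → run B
t=16: queue=[B,C] q_used=1 → run B
t=17: queue=[B,C] q_used=2 → run B
t=18: queue=[B,C] q_used=3 → run B
t=19: queue=[C] q_used=0 → run C
t=20: queue=[C] q_used=1 → run C
t=21: (idle)
t=22: (idle)

completion order = A, B, C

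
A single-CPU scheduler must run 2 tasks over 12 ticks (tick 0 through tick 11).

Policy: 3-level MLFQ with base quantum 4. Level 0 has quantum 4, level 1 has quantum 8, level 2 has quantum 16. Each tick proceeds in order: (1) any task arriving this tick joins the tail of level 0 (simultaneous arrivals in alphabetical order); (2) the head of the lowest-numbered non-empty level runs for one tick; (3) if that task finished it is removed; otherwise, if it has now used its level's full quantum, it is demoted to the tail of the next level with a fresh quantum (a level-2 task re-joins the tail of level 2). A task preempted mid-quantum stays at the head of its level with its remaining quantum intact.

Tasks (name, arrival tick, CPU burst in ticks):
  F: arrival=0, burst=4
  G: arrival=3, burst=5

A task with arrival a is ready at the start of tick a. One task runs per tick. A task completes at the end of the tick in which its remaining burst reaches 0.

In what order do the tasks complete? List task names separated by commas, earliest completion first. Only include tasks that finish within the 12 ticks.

completion order = F, G

t=0: L0/L1/L2 = F/-/- → run F
t=1: L0/L1/L2 = F/-/- → run F
t=2: L0/L1/L2 = F/-/- → run F
t=3: L0/L1/L2 = FG/-/- → run F
t=4: L0/L1/L2 = G/-/- → run G
t=5: L0/L1/L2 = G/-/- → run G
t=6: L0/L1/L2 = G/-/- → run G
t=7: L0/L1/L2 = G/-/- → run G
t=8: L0/L1/L2 = -/G/- → run G
t=9: (idle)
t=10: (idle)
t=11: (idle)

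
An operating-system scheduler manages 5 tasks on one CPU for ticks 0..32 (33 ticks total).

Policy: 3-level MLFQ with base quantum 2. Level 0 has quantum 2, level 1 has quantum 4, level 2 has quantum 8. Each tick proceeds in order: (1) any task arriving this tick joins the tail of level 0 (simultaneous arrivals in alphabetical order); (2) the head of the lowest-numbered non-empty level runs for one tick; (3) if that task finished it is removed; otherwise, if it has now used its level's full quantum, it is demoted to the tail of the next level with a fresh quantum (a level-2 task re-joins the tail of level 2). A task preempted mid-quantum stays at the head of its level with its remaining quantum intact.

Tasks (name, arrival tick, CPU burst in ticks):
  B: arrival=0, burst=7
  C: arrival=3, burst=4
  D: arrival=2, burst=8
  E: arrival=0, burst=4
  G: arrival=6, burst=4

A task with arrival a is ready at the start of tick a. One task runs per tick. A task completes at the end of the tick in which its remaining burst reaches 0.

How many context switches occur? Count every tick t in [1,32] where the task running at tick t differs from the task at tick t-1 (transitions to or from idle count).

t=0: L0/L1/L2 = BE/-/- → run B
t=1: L0/L1/L2 = BE/-/- → run B
t=2: L0/L1/L2 = ED/B/- → run E
t=3: L0/L1/L2 = EDC/B/- → run E
t=4: L0/L1/L2 = DC/BE/- → run D
t=5: L0/L1/L2 = DC/BE/- → run D
t=6: L0/L1/L2 = CG/BED/- → run C
t=7: L0/L1/L2 = CG/BED/- → run C
t=8: L0/L1/L2 = G/BEDC/- → run G
t=9: L0/L1/L2 = G/BEDC/- → run G
t=10: L0/L1/L2 = -/BEDCG/- → run B
t=11: L0/L1/L2 = -/BEDCG/- → run B
t=12: L0/L1/L2 = -/BEDCG/- → run B
t=13: L0/L1/L2 = -/BEDCG/- → run B
t=14: L0/L1/L2 = -/EDCG/B → run E
t=15: L0/L1/L2 = -/EDCG/B → run E
t=16: L0/L1/L2 = -/DCG/B → run D
t=17: L0/L1/L2 = -/DCG/B → run D
t=18: L0/L1/L2 = -/DCG/B → run D
t=19: L0/L1/L2 = -/DCG/B → run D
t=20: L0/L1/L2 = -/CG/BD → run C
t=21: L0/L1/L2 = -/CG/BD → run C
t=22: L0/L1/L2 = -/G/BD → run G
t=23: L0/L1/L2 = -/G/BD → run G
t=24: L0/L1/L2 = -/-/BD → run B
t=25: L0/L1/L2 = -/-/D → run D
t=26: L0/L1/L2 = -/-/D → run D
t=27: (idle)
t=28: (idle)
t=29: (idle)
t=30: (idle)
t=31: (idle)
t=32: (idle)

context switches = 12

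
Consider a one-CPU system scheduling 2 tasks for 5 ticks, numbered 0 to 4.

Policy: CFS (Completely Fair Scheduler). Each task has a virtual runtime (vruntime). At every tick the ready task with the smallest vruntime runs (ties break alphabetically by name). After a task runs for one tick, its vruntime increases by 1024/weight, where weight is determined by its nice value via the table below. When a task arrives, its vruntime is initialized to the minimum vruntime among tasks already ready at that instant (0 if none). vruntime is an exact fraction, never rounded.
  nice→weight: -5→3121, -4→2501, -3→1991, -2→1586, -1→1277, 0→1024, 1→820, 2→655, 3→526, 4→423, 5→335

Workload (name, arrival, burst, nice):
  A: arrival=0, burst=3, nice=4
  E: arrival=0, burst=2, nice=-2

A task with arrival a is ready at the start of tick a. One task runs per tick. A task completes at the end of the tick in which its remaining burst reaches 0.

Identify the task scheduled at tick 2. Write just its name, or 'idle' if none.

t=0: vr[A=0 E=0] → run A
t=1: vr[A=1024/423 E=0] → run E
t=2: vr[A=1024/423 E=512/793] → run E
t=3: vr[A=1024/423] → run A
t=4: vr[A=2048/423] → run A

running at tick 2 = E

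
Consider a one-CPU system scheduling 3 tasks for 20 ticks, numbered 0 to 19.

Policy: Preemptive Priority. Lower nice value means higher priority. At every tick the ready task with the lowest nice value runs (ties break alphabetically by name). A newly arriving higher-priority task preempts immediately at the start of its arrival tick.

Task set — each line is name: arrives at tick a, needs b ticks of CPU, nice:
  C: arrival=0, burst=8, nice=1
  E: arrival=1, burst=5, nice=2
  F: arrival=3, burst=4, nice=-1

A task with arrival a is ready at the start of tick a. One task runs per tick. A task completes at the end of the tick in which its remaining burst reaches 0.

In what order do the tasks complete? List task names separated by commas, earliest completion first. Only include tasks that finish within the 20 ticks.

completion order = F, C, E

t=0: ready={C} → run C
t=1: ready={C,E} → run C
t=2: ready={C,E} → run C
t=3: ready={C,E,F} → run F
t=4: ready={C,E,F} → run F
t=5: ready={C,E,F} → run F
t=6: ready={C,E,F} → run F
t=7: ready={C,E} → run C
t=8: ready={C,E} → run C
t=9: ready={C,E} → run C
t=10: ready={C,E} → run C
t=11: ready={C,E} → run C
t=12: ready={E} → run E
t=13: ready={E} → run E
t=14: ready={E} → run E
t=15: ready={E} → run E
t=16: ready={E} → run E
t=17: (idle)
t=18: (idle)
t=19: (idle)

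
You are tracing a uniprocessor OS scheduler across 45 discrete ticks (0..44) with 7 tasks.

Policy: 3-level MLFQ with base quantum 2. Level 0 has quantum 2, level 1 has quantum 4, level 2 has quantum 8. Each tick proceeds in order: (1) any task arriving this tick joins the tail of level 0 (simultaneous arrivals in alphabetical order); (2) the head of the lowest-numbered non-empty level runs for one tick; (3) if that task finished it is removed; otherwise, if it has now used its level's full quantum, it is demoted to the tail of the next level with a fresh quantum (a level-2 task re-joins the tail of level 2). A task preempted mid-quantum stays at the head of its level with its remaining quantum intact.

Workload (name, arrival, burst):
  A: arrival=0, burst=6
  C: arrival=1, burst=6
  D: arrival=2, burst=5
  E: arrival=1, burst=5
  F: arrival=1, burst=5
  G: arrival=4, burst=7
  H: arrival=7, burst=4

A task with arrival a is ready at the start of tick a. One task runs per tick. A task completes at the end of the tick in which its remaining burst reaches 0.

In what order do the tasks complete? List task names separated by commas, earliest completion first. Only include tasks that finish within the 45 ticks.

completion order = A, C, E, F, D, H, G

t=0: L0/L1/L2 = A/-/- → run A
t=1: L0/L1/L2 = ACEF/-/- → run A
t=2: L0/L1/L2 = CEFD/A/- → run C
t=3: L0/L1/L2 = CEFD/A/- → run C
t=4: L0/L1/L2 = EFDG/AC/- → run E
t=5: L0/L1/L2 = EFDG/AC/- → run E
t=6: L0/L1/L2 = FDG/ACE/- → run F
t=7: L0/L1/L2 = FDGH/ACE/- → run F
t=8: L0/L1/L2 = DGH/ACEF/- → run D
t=9: L0/L1/L2 = DGH/ACEF/- → run D
t=10: L0/L1/L2 = GH/ACEFD/- → run G
t=11: L0/L1/L2 = GH/ACEFD/- → run G
t=12: L0/L1/L2 = H/ACEFDG/- → run H
t=13: L0/L1/L2 = H/ACEFDG/- → run H
t=14: L0/L1/L2 = -/ACEFDGH/- → run A
t=15: L0/L1/L2 = -/ACEFDGH/- → run A
t=16: L0/L1/L2 = -/ACEFDGH/- → run A
t=17: L0/L1/L2 = -/ACEFDGH/- → run A
t=18: L0/L1/L2 = -/CEFDGH/- → run C
t=19: L0/L1/L2 = -/CEFDGH/- → run C
t=20: L0/L1/L2 = -/CEFDGH/- → run C
t=21: L0/L1/L2 = -/CEFDGH/- → run C
t=22: L0/L1/L2 = -/EFDGH/- → run E
t=23: L0/L1/L2 = -/EFDGH/- → run E
t=24: L0/L1/L2 = -/EFDGH/- → run E
t=25: L0/L1/L2 = -/FDGH/- → run F
t=26: L0/L1/L2 = -/FDGH/- → run F
t=27: L0/L1/L2 = -/FDGH/- → run F
t=28: L0/L1/L2 = -/DGH/- → run D
t=29: L0/L1/L2 = -/DGH/- → run D
t=30: L0/L1/L2 = -/DGH/- → run D
t=31: L0/L1/L2 = -/GH/- → run G
t=32: L0/L1/L2 = -/GH/- → run G
t=33: L0/L1/L2 = -/GH/- → run G
t=34: L0/L1/L2 = -/GH/- → run G
t=35: L0/L1/L2 = -/H/G → run H
t=36: L0/L1/L2 = -/H/G → run H
t=37: L0/L1/L2 = -/-/G → run G
t=38: (idle)
t=39: (idle)
t=40: (idle)
t=41: (idle)
t=42: (idle)
t=43: (idle)
t=44: (idle)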